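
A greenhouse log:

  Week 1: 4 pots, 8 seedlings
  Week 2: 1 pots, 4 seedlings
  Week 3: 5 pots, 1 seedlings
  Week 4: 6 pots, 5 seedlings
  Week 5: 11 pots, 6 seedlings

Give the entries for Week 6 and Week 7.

Pots — each term is the sum of the two before it: 4, 1, 5, 6, 11 → 17 → 28.
Seedlings: always the previous value of the pots; 8, 4, 1, 5, 6 → 11 → 17.
So the next two records are 17 pots, 11 seedlings and 28 pots, 17 seedlings.

17 pots, 11 seedlings; 28 pots, 17 seedlings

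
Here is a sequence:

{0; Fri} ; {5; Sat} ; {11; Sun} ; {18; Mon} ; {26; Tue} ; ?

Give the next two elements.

{35; Wed}, {45; Thu}

First part: 0, 5, 11, 18, 26 → 35 → 45 (differences are 5, 6, 7, … (increasing by 1 each time)).
Day — runs through the weekdays Mon→Sun: Fri, Sat, Sun, Mon, Tue → Wed → Thu.
Putting the parts together: {35; Wed} and then {45; Thu}.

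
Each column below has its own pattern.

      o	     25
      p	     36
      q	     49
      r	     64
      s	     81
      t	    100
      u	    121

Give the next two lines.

v  144; w  169

Letter — letters move forward 1 place in the alphabet: o, p, q, r, s, t, u → v → w.
Second component — perfect squares: 5², 6², 7², …: 25, 36, 49, 64, 81, 100, 121 → 144 → 169.
So the next two lines are v  144 and w  169.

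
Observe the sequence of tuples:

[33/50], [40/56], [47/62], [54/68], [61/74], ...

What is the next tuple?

[68/80]

First slot goes 33, 40, 47, 54, 61 → 68 (+7 each step).
Second slot: +6 each step, so 50, 56, 62, 68, 74 → 80.
Putting it together: [68/80].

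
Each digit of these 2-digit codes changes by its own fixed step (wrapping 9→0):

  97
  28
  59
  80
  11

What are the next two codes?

First digit: +3 each step, mod 10, so 9, 2, 5, 8, 1 → 4 → 7.
Second digit — +1 each step, mod 10: 7, 8, 9, 0, 1 → 2 → 3.
So the next two codes are 42 and 73.

42 then 73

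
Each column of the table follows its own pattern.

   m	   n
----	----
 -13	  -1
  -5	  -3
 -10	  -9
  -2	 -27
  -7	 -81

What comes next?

1  -243

Column m: alternating steps +8, −5, +8, −5, …; -13, -5, -10, -2, -7 → 1.
Column n goes -1, -3, -9, -27, -81 → -243 (×3 each step).
Putting it together: 1  -243.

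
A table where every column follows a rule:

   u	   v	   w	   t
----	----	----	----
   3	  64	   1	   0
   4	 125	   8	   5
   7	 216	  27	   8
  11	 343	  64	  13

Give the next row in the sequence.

Column u — each term is the sum of the two before it: 3, 4, 7, 11 → 18.
Column v goes 64, 125, 216, 343 → 512 (perfect cubes: 4³, 5³, 6³, …).
Column w — perfect cubes: 1³, 2³, 3³, …: 1, 8, 27, 64 → 125.
Column t goes 0, 5, 8, 13 → 16 (alternating steps +5, +3, +5, +3, …).
Putting it together: 18  512  125  16.

18  512  125  16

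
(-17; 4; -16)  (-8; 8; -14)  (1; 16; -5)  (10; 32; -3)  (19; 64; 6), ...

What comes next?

For the first value, +9 each step: -17, -8, 1, 10, 19 → 28.
Second value goes 4, 8, 16, 32, 64 → 128 (×2 each step).
Third value goes -16, -14, -5, -3, 6 → 8 (alternating steps +2, +9, +2, +9, …).
So the next term is (28; 128; 8).

(28; 128; 8)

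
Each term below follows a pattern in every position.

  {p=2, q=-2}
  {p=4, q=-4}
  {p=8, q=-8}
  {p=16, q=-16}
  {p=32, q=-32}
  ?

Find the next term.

For the p, ×2 each step: 2, 4, 8, 16, 32 → 64.
Q — ×2 each step: -2, -4, -8, -16, -32 → -64.
Putting it together: {p=64, q=-64}.

{p=64, q=-64}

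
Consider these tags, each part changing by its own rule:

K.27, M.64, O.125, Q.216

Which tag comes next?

S.343

Letter: letters move forward 2 places in the alphabet; K, M, O, Q → S.
Second component: perfect cubes: 3³, 4³, 5³, …; 27, 64, 125, 216 → 343.
Putting it together: S.343.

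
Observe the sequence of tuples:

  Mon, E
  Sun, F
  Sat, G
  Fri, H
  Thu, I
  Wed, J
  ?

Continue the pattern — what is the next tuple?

Tue, K

Day — runs backward through the weekdays Mon→Sun: Mon, Sun, Sat, Fri, Thu, Wed → Tue.
Letter goes E, F, G, H, I, J → K (letters move forward 1 place in the alphabet).
Putting it together: Tue, K.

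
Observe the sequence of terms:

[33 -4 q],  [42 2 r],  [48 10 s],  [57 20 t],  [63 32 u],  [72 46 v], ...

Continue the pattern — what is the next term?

First value goes 33, 42, 48, 57, 63, 72 → 78 (alternating steps +9, +6, +9, +6, …).
Second value: differences are 6, 8, 10, … (increasing by 2 each time); -4, 2, 10, 20, 32, 46 → 62.
Letter: q, r, s, t, u, v → w (letters move forward 1 place in the alphabet).
Putting it together: [78 62 w].

[78 62 w]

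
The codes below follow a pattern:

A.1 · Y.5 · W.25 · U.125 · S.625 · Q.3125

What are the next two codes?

Letter: A, Y, W, U, S, Q → O → M (letters move back 2 places in the alphabet, wrapping A→Z).
Second component goes 1, 5, 25, 125, 625, 3125 → 15625 → 78125 (×5 each step).
So the next two codes are O.15625 and M.78125.

O.15625, M.78125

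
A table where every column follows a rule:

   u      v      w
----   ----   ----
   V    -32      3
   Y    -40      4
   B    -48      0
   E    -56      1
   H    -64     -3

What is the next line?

K  -72  -2

Column u: letters move forward 3 places in the alphabet, wrapping Z→A, so V, Y, B, E, H → K.
Column v: −8 each step; -32, -40, -48, -56, -64 → -72.
Column w — alternating steps +1, −4, +1, −4, …: 3, 4, 0, 1, -3 → -2.
Combining the parts gives K  -72  -2.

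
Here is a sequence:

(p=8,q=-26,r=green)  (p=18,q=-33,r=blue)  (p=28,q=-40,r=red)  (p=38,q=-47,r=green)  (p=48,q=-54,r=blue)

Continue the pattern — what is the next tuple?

P: +10 each step, so 8, 18, 28, 38, 48 → 58.
For the q, −7 each step: -26, -33, -40, -47, -54 → -61.
R: green, blue, red, green, blue → red (repeats green → blue → red).
Combining the parts gives (p=58,q=-61,r=red).

(p=58,q=-61,r=red)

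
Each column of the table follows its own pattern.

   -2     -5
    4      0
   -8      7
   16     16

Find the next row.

First component goes -2, 4, -8, 16 → -32 (×(-2) each step).
Second component: differences are 5, 7, 9, … (increasing by 2 each time); -5, 0, 7, 16 → 27.
So the next row is -32  27.

-32  27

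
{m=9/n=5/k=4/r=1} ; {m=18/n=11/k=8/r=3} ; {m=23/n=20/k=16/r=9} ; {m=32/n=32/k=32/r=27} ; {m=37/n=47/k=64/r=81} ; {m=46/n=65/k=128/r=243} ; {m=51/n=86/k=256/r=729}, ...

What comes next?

{m=60/n=110/k=512/r=2187}

For the m, alternating steps +9, +5, +9, +5, …: 9, 18, 23, 32, 37, 46, 51 → 60.
For the n, differences are 6, 9, 12, … (increasing by 3 each time): 5, 11, 20, 32, 47, 65, 86 → 110.
K: 4, 8, 16, 32, 64, 128, 256 → 512 (×2 each step).
For the r, ×3 each step: 1, 3, 9, 27, 81, 243, 729 → 2187.
So the next 4-tuple is {m=60/n=110/k=512/r=2187}.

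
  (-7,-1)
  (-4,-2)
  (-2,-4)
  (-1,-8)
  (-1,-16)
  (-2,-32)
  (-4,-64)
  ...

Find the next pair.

First value: -7, -4, -2, -1, -1, -2, -4 → -7 (differences are 3, 2, 1, … (decreasing by 1 each time)).
Second value: ×2 each step; -1, -2, -4, -8, -16, -32, -64 → -128.
Combining the parts gives (-7,-128).

(-7,-128)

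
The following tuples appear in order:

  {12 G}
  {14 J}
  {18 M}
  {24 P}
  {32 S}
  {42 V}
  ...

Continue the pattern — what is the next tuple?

First entry goes 12, 14, 18, 24, 32, 42 → 54 (differences are 2, 4, 6, … (increasing by 2 each time)).
For the letter, letters move forward 3 places in the alphabet: G, J, M, P, S, V → Y.
So the next tuple is {54 Y}.

{54 Y}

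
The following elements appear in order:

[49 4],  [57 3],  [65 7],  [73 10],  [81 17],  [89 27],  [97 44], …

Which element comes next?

First entry — +8 each step: 49, 57, 65, 73, 81, 89, 97 → 105.
Second entry: each term is the sum of the two before it, so 4, 3, 7, 10, 17, 27, 44 → 71.
Combining the parts gives [105 71].

[105 71]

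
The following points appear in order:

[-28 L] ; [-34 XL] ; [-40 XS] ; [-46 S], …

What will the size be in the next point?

For the size, runs through clothing sizes XS→XL: L, XL, XS, S → M.

M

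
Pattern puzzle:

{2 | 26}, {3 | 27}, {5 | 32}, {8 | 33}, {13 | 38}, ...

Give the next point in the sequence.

First value: 2, 3, 5, 8, 13 → 21 (each term is the sum of the two before it).
Second value: 26, 27, 32, 33, 38 → 39 (alternating steps +1, +5, +1, +5, …).
So the next point is {21 | 39}.

{21 | 39}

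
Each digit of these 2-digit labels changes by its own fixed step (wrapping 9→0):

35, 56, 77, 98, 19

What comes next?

30

First digit: +2 each step, mod 10, so 3, 5, 7, 9, 1 → 3.
Second digit — +1 each step, mod 10: 5, 6, 7, 8, 9 → 0.
Combining the parts gives 30.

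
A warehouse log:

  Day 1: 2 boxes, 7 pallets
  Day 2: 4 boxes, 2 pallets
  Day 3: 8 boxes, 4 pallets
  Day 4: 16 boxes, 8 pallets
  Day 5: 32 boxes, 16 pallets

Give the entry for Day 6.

64 boxes, 32 pallets

Boxes: ×2 each step; 2, 4, 8, 16, 32 → 64.
Pallets: always the previous value of the boxes, so 7, 2, 4, 8, 16 → 32.
Combining the parts gives 64 boxes, 32 pallets.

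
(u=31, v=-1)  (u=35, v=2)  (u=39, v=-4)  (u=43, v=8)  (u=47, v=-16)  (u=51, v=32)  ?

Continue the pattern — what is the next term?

U — +4 each step: 31, 35, 39, 43, 47, 51 → 55.
For the v, ×(-2) each step: -1, 2, -4, 8, -16, 32 → -64.
So the next term is (u=55, v=-64).

(u=55, v=-64)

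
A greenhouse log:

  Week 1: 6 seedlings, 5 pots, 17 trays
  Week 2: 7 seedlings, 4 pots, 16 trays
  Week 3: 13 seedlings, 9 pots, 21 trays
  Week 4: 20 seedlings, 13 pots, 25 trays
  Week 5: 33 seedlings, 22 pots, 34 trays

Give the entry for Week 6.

53 seedlings, 35 pots, 47 trays

Seedlings: 6, 7, 13, 20, 33 → 53 (each term is the sum of the two before it).
For the pots, each term is the sum of the two before it: 5, 4, 9, 13, 22 → 35.
Trays: 17, 16, 21, 25, 34 → 47 (always 12 more than the pots).
Putting it together: 53 seedlings, 35 pots, 47 trays.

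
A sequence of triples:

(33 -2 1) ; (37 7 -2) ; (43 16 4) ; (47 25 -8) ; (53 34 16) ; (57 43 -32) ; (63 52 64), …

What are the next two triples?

(67 61 -128), (73 70 256)

First part goes 33, 37, 43, 47, 53, 57, 63 → 67 → 73 (alternating steps +4, +6, +4, +6, …).
Second part: +9 each step; -2, 7, 16, 25, 34, 43, 52 → 61 → 70.
For the third part, ×(-2) each step: 1, -2, 4, -8, 16, -32, 64 → -128 → 256.
So the next two triples are (67 61 -128) and (73 70 256).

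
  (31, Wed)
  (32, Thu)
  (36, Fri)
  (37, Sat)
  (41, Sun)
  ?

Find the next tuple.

First part goes 31, 32, 36, 37, 41 → 42 (alternating steps +1, +4, +1, +4, …).
Day: Wed, Thu, Fri, Sat, Sun → Mon (runs through the weekdays Mon→Sun).
So the next tuple is (42, Mon).

(42, Mon)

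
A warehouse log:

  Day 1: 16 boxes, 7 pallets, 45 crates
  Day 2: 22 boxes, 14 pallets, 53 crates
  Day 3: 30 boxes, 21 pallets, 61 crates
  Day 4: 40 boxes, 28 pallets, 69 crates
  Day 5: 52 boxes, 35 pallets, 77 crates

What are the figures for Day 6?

Boxes: 16, 22, 30, 40, 52 → 66 (differences are 6, 8, 10, … (increasing by 2 each time)).
Pallets goes 7, 14, 21, 28, 35 → 42 (+7 each step).
Crates — +8 each step: 45, 53, 61, 69, 77 → 85.
Putting it together: 66 boxes, 42 pallets, 85 crates.

66 boxes, 42 pallets, 85 crates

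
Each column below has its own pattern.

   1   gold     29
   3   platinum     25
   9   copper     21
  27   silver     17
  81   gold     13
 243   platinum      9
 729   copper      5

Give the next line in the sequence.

2187  silver  1

First component goes 1, 3, 9, 27, 81, 243, 729 → 2187 (×3 each step).
For the metal, repeats gold → platinum → copper → silver: gold, platinum, copper, silver, gold, platinum, copper → silver.
Third component — −4 each step: 29, 25, 21, 17, 13, 9, 5 → 1.
Putting it together: 2187  silver  1.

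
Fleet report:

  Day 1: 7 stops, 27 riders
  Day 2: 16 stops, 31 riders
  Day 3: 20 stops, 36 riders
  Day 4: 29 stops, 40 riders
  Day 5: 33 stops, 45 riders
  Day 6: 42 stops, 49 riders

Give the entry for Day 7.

46 stops, 54 riders

Stops: alternating steps +9, +4, +9, +4, …; 7, 16, 20, 29, 33, 42 → 46.
For the riders, alternating steps +4, +5, +4, +5, …: 27, 31, 36, 40, 45, 49 → 54.
Putting it together: 46 stops, 54 riders.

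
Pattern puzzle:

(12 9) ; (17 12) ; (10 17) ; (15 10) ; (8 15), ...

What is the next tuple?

(13 8)

First slot: alternating steps +5, −7, +5, −7, …, so 12, 17, 10, 15, 8 → 13.
Second slot: always the previous value of the first slot; 9, 12, 17, 10, 15 → 8.
So the next tuple is (13 8).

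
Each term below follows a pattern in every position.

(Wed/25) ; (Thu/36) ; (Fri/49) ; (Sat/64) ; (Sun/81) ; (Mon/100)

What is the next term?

Day: Wed, Thu, Fri, Sat, Sun, Mon → Tue (runs through the weekdays Mon→Sun).
For the second slot, perfect squares: 5², 6², 7², …: 25, 36, 49, 64, 81, 100 → 121.
Combining the parts gives (Tue/121).

(Tue/121)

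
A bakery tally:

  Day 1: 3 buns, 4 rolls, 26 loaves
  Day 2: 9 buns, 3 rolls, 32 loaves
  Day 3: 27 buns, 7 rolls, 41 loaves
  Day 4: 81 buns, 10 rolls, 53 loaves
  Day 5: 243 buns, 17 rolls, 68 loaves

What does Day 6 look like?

729 buns, 27 rolls, 86 loaves

For the buns, ×3 each step: 3, 9, 27, 81, 243 → 729.
For the rolls, each term is the sum of the two before it: 4, 3, 7, 10, 17 → 27.
Loaves: differences are 6, 9, 12, … (increasing by 3 each time); 26, 32, 41, 53, 68 → 86.
Combining the parts gives 729 buns, 27 rolls, 86 loaves.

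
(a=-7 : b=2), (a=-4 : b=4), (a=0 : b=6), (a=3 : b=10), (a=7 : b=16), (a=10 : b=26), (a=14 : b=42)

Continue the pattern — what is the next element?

(a=17 : b=68)

A: alternating steps +3, +4, +3, +4, …; -7, -4, 0, 3, 7, 10, 14 → 17.
B — each term is the sum of the two before it: 2, 4, 6, 10, 16, 26, 42 → 68.
Putting it together: (a=17 : b=68).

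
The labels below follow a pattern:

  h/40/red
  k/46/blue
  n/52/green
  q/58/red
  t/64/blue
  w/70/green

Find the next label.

z/76/red

Letter: letters move forward 3 places in the alphabet, so h, k, n, q, t, w → z.
For the second component, +6 each step: 40, 46, 52, 58, 64, 70 → 76.
Colour — repeats red → blue → green: red, blue, green, red, blue, green → red.
So the next label is z/76/red.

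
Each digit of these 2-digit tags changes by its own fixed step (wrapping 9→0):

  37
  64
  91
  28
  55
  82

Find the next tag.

19

First digit: 3, 6, 9, 2, 5, 8 → 1 (+3 each step, mod 10).
Second digit: 7, 4, 1, 8, 5, 2 → 9 (−3 each step, mod 10).
Combining the parts gives 19.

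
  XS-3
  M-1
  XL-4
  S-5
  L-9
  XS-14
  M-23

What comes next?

Size — repeats XS → M → XL → S → L: XS, M, XL, S, L, XS, M → XL.
Second component: 3, 1, 4, 5, 9, 14, 23 → 37 (each term is the sum of the two before it).
So the next token is XL-37.

XL-37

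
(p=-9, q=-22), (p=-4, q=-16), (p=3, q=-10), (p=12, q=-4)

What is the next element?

P — differences are 5, 7, 9, … (increasing by 2 each time): -9, -4, 3, 12 → 23.
Q goes -22, -16, -10, -4 → 2 (+6 each step).
Combining the parts gives (p=23, q=2).

(p=23, q=2)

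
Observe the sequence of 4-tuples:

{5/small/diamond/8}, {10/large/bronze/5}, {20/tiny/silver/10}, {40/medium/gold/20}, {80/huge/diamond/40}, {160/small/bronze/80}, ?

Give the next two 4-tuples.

For the first entry, ×2 each step: 5, 10, 20, 40, 80, 160 → 320 → 640.
For the size, repeats small → large → tiny → medium → huge: small, large, tiny, medium, huge, small → large → tiny.
Rank goes diamond, bronze, silver, gold, diamond, bronze → silver → gold (repeats diamond → bronze → silver → gold).
Fourth entry: always the previous value of the first entry, so 8, 5, 10, 20, 40, 80 → 160 → 320.
So the next two 4-tuples are {320/large/silver/160} and {640/tiny/gold/320}.

{320/large/silver/160}, {640/tiny/gold/320}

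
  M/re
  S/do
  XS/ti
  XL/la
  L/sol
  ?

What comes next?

M/fa

Size: runs backward through clothing sizes XS→XL; M, S, XS, XL, L → M.
For the note, runs backward through the solfège scale do→ti: re, do, ti, la, sol → fa.
So the next pair is M/fa.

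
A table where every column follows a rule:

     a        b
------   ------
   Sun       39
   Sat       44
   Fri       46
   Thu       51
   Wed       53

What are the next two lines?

Tue  58; Mon  60

Column a: runs backward through the weekdays Mon→Sun; Sun, Sat, Fri, Thu, Wed → Tue → Mon.
Column b: alternating steps +5, +2, +5, +2, …, so 39, 44, 46, 51, 53 → 58 → 60.
So the next two lines are Tue  58 and Mon  60.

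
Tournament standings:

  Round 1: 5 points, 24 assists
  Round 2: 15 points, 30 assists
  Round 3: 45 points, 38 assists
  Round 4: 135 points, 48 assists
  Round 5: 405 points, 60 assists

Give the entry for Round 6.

For the points, ×3 each step: 5, 15, 45, 135, 405 → 1215.
Assists goes 24, 30, 38, 48, 60 → 74 (differences are 6, 8, 10, … (increasing by 2 each time)).
So the next line is 1215 points, 74 assists.

1215 points, 74 assists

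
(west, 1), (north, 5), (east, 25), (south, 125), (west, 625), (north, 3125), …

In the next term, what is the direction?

Direction: west, north, east, south, west, north → east (repeats west → north → east → south).
Second entry: 1, 5, 25, 125, 625, 3125 → 15625 (×5 each step).

east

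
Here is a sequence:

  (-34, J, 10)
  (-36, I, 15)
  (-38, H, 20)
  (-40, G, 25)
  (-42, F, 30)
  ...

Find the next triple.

First part goes -34, -36, -38, -40, -42 → -44 (−2 each step).
Letter goes J, I, H, G, F → E (letters move back 1 place in the alphabet).
Third part: +5 each step, so 10, 15, 20, 25, 30 → 35.
Combining the parts gives (-44, E, 35).

(-44, E, 35)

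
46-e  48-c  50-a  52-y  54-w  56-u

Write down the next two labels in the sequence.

58-s, 60-q

First component: +2 each step, so 46, 48, 50, 52, 54, 56 → 58 → 60.
For the letter, letters move back 2 places in the alphabet, wrapping A→Z: e, c, a, y, w, u → s → q.
Putting the parts together: 58-s and then 60-q.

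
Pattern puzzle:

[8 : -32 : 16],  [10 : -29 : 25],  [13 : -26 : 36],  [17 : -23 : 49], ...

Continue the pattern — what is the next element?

First value: differences are 2, 3, 4, … (increasing by 1 each time), so 8, 10, 13, 17 → 22.
Second value: +3 each step; -32, -29, -26, -23 → -20.
For the third value, perfect squares: 4², 5², 6², …: 16, 25, 36, 49 → 64.
Combining the parts gives [22 : -20 : 64].

[22 : -20 : 64]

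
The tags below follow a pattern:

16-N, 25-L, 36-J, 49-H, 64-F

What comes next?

81-D

First component: 16, 25, 36, 49, 64 → 81 (perfect squares: 4², 5², 6², …).
Letter: letters move back 2 places in the alphabet, so N, L, J, H, F → D.
Putting it together: 81-D.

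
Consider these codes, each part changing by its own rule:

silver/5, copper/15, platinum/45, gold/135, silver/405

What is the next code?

copper/1215

For the metal, repeats silver → copper → platinum → gold: silver, copper, platinum, gold, silver → copper.
For the second component, ×3 each step: 5, 15, 45, 135, 405 → 1215.
Putting it together: copper/1215.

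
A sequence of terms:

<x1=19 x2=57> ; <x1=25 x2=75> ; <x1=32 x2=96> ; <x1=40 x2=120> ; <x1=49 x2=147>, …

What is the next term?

X1 goes 19, 25, 32, 40, 49 → 59 (differences are 6, 7, 8, … (increasing by 1 each time)).
X2: always 3 × the x1; 57, 75, 96, 120, 147 → 177.
Putting it together: <x1=59 x2=177>.

<x1=59 x2=177>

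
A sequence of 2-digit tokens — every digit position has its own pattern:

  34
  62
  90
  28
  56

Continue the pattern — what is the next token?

First digit — +3 each step, mod 10: 3, 6, 9, 2, 5 → 8.
Second digit — −2 each step, mod 10: 4, 2, 0, 8, 6 → 4.
Putting it together: 84.

84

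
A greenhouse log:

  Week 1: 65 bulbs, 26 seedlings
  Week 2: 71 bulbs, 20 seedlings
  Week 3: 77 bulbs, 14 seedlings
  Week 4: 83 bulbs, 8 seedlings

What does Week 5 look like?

89 bulbs, 2 seedlings

Bulbs goes 65, 71, 77, 83 → 89 (+6 each step).
For the seedlings, together with the bulbs always sums to 91: 26, 20, 14, 8 → 2.
Putting it together: 89 bulbs, 2 seedlings.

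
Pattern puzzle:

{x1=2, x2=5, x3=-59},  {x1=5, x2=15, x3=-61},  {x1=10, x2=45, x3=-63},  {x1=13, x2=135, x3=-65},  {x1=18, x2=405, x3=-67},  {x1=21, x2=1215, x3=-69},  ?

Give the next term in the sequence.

X1 goes 2, 5, 10, 13, 18, 21 → 26 (alternating steps +3, +5, +3, +5, …).
X2 — ×3 each step: 5, 15, 45, 135, 405, 1215 → 3645.
X3 goes -59, -61, -63, -65, -67, -69 → -71 (−2 each step).
Putting it together: {x1=26, x2=3645, x3=-71}.

{x1=26, x2=3645, x3=-71}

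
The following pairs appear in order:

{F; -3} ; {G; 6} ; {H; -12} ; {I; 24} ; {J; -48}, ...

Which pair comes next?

{K; 96}

Letter: letters move forward 1 place in the alphabet; F, G, H, I, J → K.
Second coordinate goes -3, 6, -12, 24, -48 → 96 (×(-2) each step).
Combining the parts gives {K; 96}.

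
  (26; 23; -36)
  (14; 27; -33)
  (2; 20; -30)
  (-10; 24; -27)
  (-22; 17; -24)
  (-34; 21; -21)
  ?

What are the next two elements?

First value: −12 each step, so 26, 14, 2, -10, -22, -34 → -46 → -58.
For the second value, alternating steps +4, −7, +4, −7, …: 23, 27, 20, 24, 17, 21 → 14 → 18.
For the third value, +3 each step: -36, -33, -30, -27, -24, -21 → -18 → -15.
So the next two elements are (-46; 14; -18) and (-58; 18; -15).

(-46; 14; -18), (-58; 18; -15)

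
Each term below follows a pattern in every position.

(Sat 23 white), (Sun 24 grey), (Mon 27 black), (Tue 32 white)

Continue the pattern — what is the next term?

(Wed 39 grey)

Day — runs through the weekdays Mon→Sun: Sat, Sun, Mon, Tue → Wed.
Second entry: 23, 24, 27, 32 → 39 (differences are 1, 3, 5, … (increasing by 2 each time)).
Shade: repeats white → grey → black; white, grey, black, white → grey.
Combining the parts gives (Wed 39 grey).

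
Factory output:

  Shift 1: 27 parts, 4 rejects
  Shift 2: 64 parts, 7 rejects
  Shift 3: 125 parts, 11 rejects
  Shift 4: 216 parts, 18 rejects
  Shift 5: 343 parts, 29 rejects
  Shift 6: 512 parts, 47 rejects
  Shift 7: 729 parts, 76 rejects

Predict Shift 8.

1000 parts, 123 rejects

Parts goes 27, 64, 125, 216, 343, 512, 729 → 1000 (perfect cubes: 3³, 4³, 5³, …).
Rejects: 4, 7, 11, 18, 29, 47, 76 → 123 (each term is the sum of the two before it).
Combining the parts gives 1000 parts, 123 rejects.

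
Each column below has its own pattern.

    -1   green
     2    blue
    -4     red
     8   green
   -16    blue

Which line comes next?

32  red

First component — ×(-2) each step: -1, 2, -4, 8, -16 → 32.
Colour: green, blue, red, green, blue → red (repeats green → blue → red).
Putting it together: 32  red.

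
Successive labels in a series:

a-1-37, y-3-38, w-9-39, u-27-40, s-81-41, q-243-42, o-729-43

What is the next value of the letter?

m

Letter — letters move back 2 places in the alphabet, wrapping A→Z: a, y, w, u, s, q, o → m.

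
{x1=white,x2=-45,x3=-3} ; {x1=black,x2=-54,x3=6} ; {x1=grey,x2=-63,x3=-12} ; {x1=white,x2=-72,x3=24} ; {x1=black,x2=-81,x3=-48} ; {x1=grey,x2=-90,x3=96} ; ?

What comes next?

X1 — repeats white → black → grey: white, black, grey, white, black, grey → white.
X2: −9 each step; -45, -54, -63, -72, -81, -90 → -99.
X3 — ×(-2) each step: -3, 6, -12, 24, -48, 96 → -192.
So the next term is {x1=white,x2=-99,x3=-192}.

{x1=white,x2=-99,x3=-192}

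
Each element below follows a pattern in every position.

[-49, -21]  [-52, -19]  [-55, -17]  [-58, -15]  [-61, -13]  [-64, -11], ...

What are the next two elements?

[-67, -9], [-70, -7]

First slot — −3 each step: -49, -52, -55, -58, -61, -64 → -67 → -70.
For the second slot, +2 each step: -21, -19, -17, -15, -13, -11 → -9 → -7.
So the next two elements are [-67, -9] and [-70, -7].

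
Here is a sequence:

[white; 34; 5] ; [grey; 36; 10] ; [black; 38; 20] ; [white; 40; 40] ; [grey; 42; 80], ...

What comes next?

[black; 44; 160]

Shade: repeats white → grey → black, so white, grey, black, white, grey → black.
Second coordinate: +2 each step; 34, 36, 38, 40, 42 → 44.
Third coordinate goes 5, 10, 20, 40, 80 → 160 (×2 each step).
Combining the parts gives [black; 44; 160].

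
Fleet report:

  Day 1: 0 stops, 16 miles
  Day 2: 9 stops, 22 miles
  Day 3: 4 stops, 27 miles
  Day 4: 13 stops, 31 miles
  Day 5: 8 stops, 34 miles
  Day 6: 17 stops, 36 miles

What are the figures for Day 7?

Stops: 0, 9, 4, 13, 8, 17 → 12 (alternating steps +9, −5, +9, −5, …).
Miles: 16, 22, 27, 31, 34, 36 → 37 (differences are 6, 5, 4, … (decreasing by 1 each time)).
So the next record is 12 stops, 37 miles.

12 stops, 37 miles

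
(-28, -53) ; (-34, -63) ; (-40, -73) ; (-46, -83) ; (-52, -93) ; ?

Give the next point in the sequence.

(-58, -103)

First part: −6 each step, so -28, -34, -40, -46, -52 → -58.
Second part: -53, -63, -73, -83, -93 → -103 (−10 each step).
So the next point is (-58, -103).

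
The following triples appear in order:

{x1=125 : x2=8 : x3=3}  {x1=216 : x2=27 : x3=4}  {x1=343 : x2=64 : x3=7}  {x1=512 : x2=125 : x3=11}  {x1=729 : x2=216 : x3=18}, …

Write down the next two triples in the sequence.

X1 goes 125, 216, 343, 512, 729 → 1000 → 1331 (perfect cubes: 5³, 6³, 7³, …).
X2: perfect cubes: 2³, 3³, 4³, …, so 8, 27, 64, 125, 216 → 343 → 512.
X3: each term is the sum of the two before it, so 3, 4, 7, 11, 18 → 29 → 47.
Putting the parts together: {x1=1000 : x2=343 : x3=29} and then {x1=1331 : x2=512 : x3=47}.

{x1=1000 : x2=343 : x3=29}, {x1=1331 : x2=512 : x3=47}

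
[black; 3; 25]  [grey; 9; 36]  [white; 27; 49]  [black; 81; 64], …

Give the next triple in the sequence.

Shade: repeats black → grey → white; black, grey, white, black → grey.
Second slot goes 3, 9, 27, 81 → 243 (×3 each step).
Third slot: perfect squares: 5², 6², 7², …; 25, 36, 49, 64 → 81.
So the next triple is [grey; 243; 81].

[grey; 243; 81]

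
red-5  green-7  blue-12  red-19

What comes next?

Colour — repeats red → green → blue: red, green, blue, red → green.
For the second component, each term is the sum of the two before it: 5, 7, 12, 19 → 31.
Putting it together: green-31.

green-31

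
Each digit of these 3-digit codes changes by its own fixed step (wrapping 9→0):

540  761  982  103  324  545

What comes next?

766

First digit: +2 each step, mod 10; 5, 7, 9, 1, 3, 5 → 7.
Second digit — +2 each step, mod 10: 4, 6, 8, 0, 2, 4 → 6.
Third digit: +1 each step, mod 10, so 0, 1, 2, 3, 4, 5 → 6.
Combining the parts gives 766.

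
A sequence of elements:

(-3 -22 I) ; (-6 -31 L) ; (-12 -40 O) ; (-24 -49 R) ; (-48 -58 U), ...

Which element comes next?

First slot: ×2 each step; -3, -6, -12, -24, -48 → -96.
Second slot: −9 each step; -22, -31, -40, -49, -58 → -67.
Letter — letters move forward 3 places in the alphabet: I, L, O, R, U → X.
Putting it together: (-96 -67 X).

(-96 -67 X)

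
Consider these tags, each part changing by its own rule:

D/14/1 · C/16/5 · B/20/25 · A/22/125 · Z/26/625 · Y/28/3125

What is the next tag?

X/32/15625

For the letter, letters move back 1 place in the alphabet, wrapping A→Z: D, C, B, A, Z, Y → X.
Second component goes 14, 16, 20, 22, 26, 28 → 32 (alternating steps +2, +4, +2, +4, …).
Third component goes 1, 5, 25, 125, 625, 3125 → 15625 (×5 each step).
Putting it together: X/32/15625.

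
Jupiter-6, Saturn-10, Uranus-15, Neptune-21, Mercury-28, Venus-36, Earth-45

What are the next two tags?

Mars-55 then Jupiter-66

Planet: runs through the planets Mercury→Neptune, so Jupiter, Saturn, Uranus, Neptune, Mercury, Venus, Earth → Mars → Jupiter.
Second component: differences are 4, 5, 6, … (increasing by 1 each time); 6, 10, 15, 21, 28, 36, 45 → 55 → 66.
Putting the parts together: Mars-55 and then Jupiter-66.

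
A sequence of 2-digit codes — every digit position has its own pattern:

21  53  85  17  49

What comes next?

71

First digit: 2, 5, 8, 1, 4 → 7 (+3 each step, mod 10).
Second digit goes 1, 3, 5, 7, 9 → 1 (+2 each step, mod 10).
So the next code is 71.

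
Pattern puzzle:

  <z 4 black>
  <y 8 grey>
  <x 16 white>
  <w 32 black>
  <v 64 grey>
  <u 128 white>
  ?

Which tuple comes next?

<t 256 black>

Letter: letters move back 1 place in the alphabet; z, y, x, w, v, u → t.
For the second entry, ×2 each step: 4, 8, 16, 32, 64, 128 → 256.
Shade: repeats black → grey → white; black, grey, white, black, grey, white → black.
So the next tuple is <t 256 black>.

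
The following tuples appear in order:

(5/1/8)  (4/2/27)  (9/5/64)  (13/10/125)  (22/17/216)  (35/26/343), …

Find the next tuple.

(57/37/512)

For the first value, each term is the sum of the two before it: 5, 4, 9, 13, 22, 35 → 57.
Second value: differences are 1, 3, 5, … (increasing by 2 each time), so 1, 2, 5, 10, 17, 26 → 37.
Third value goes 8, 27, 64, 125, 216, 343 → 512 (perfect cubes: 2³, 3³, 4³, …).
So the next tuple is (57/37/512).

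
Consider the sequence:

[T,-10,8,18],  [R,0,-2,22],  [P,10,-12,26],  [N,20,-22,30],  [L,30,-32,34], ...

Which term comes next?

Letter goes T, R, P, N, L → J (letters move back 2 places in the alphabet).
Second slot goes -10, 0, 10, 20, 30 → 40 (+10 each step).
Third slot goes 8, -2, -12, -22, -32 → -42 (−10 each step).
Fourth slot goes 18, 22, 26, 30, 34 → 38 (+4 each step).
So the next term is [J,40,-42,38].

[J,40,-42,38]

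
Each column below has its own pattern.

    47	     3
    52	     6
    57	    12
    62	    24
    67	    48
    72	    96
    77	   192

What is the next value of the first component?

82

First component goes 47, 52, 57, 62, 67, 72, 77 → 82 (+5 each step).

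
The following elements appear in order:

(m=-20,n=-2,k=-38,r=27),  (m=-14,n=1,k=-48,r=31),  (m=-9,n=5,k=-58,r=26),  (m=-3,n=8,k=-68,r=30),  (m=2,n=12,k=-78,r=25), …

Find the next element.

(m=8,n=15,k=-88,r=29)

M: alternating steps +6, +5, +6, +5, …; -20, -14, -9, -3, 2 → 8.
N: -2, 1, 5, 8, 12 → 15 (alternating steps +3, +4, +3, +4, …).
K — −10 each step: -38, -48, -58, -68, -78 → -88.
R goes 27, 31, 26, 30, 25 → 29 (alternating steps +4, −5, +4, −5, …).
Putting it together: (m=8,n=15,k=-88,r=29).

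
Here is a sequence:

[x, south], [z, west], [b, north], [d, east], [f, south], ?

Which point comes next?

Letter: letters move forward 2 places in the alphabet, wrapping Z→A, so x, z, b, d, f → h.
Direction — repeats south → west → north → east: south, west, north, east, south → west.
Putting it together: [h, west].

[h, west]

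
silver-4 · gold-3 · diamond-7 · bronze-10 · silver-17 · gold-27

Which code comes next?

diamond-44

Rank goes silver, gold, diamond, bronze, silver, gold → diamond (repeats silver → gold → diamond → bronze).
For the second component, each term is the sum of the two before it: 4, 3, 7, 10, 17, 27 → 44.
Putting it together: diamond-44.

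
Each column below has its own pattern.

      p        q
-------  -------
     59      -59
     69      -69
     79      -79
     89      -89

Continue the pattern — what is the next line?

Column p: +10 each step; 59, 69, 79, 89 → 99.
For the column q, always the negative of the column p: -59, -69, -79, -89 → -99.
So the next line is 99  -99.

99  -99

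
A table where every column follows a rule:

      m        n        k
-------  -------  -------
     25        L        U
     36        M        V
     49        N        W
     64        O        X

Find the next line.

Column m — perfect squares: 5², 6², 7², …: 25, 36, 49, 64 → 81.
For the column n, letters move forward 1 place in the alphabet: L, M, N, O → P.
Column k: letters move forward 1 place in the alphabet, so U, V, W, X → Y.
Combining the parts gives 81  P  Y.

81  P  Y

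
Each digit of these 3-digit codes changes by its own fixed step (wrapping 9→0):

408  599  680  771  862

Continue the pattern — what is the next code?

First digit: +1 each step, mod 10, so 4, 5, 6, 7, 8 → 9.
Second digit: −1 each step, mod 10; 0, 9, 8, 7, 6 → 5.
Third digit: 8, 9, 0, 1, 2 → 3 (+1 each step, mod 10).
So the next code is 953.

953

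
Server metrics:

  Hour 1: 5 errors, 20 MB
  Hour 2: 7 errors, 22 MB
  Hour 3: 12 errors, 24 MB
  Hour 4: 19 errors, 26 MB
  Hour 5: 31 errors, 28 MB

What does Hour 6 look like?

50 errors, 30 MB

Errors — each term is the sum of the two before it: 5, 7, 12, 19, 31 → 50.
For the MB, +2 each step: 20, 22, 24, 26, 28 → 30.
Putting it together: 50 errors, 30 MB.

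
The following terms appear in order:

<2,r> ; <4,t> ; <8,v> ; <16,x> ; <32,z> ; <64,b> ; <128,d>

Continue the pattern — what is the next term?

<256,f>

For the first entry, ×2 each step: 2, 4, 8, 16, 32, 64, 128 → 256.
Letter — letters move forward 2 places in the alphabet, wrapping Z→A: r, t, v, x, z, b, d → f.
So the next term is <256,f>.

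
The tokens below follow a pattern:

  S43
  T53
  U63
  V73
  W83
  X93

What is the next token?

Y103

Letter: S, T, U, V, W, X → Y (letters move forward 1 place in the alphabet).
For the second component, +10 each step: 43, 53, 63, 73, 83, 93 → 103.
So the next token is Y103.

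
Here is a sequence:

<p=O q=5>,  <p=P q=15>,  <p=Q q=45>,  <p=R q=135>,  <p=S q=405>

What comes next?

P: letters move forward 1 place in the alphabet, so O, P, Q, R, S → T.
Q: ×3 each step; 5, 15, 45, 135, 405 → 1215.
So the next point is <p=T q=1215>.

<p=T q=1215>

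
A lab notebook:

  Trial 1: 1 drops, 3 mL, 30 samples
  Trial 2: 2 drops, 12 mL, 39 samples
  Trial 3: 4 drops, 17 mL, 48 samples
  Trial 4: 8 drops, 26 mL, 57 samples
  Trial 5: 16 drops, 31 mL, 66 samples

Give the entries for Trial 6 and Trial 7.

Drops goes 1, 2, 4, 8, 16 → 32 → 64 (×2 each step).
ML: alternating steps +9, +5, +9, +5, …, so 3, 12, 17, 26, 31 → 40 → 45.
Samples: 30, 39, 48, 57, 66 → 75 → 84 (+9 each step).
Putting the parts together: 32 drops, 40 mL, 75 samples and then 64 drops, 45 mL, 84 samples.

32 drops, 40 mL, 75 samples; 64 drops, 45 mL, 84 samples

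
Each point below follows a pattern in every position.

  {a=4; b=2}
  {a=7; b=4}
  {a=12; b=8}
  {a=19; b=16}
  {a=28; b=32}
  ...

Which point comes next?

A — differences are 3, 5, 7, … (increasing by 2 each time): 4, 7, 12, 19, 28 → 39.
B: 2, 4, 8, 16, 32 → 64 (×2 each step).
Putting it together: {a=39; b=64}.

{a=39; b=64}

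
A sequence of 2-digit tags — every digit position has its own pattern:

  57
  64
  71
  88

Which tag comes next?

95

First digit — +1 each step, mod 10: 5, 6, 7, 8 → 9.
Second digit: −3 each step, mod 10, so 7, 4, 1, 8 → 5.
So the next tag is 95.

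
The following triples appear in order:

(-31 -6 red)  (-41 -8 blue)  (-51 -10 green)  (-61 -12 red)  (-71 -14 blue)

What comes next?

First coordinate: −10 each step; -31, -41, -51, -61, -71 → -81.
Second coordinate: −2 each step; -6, -8, -10, -12, -14 → -16.
Colour: repeats red → blue → green, so red, blue, green, red, blue → green.
Combining the parts gives (-81 -16 green).

(-81 -16 green)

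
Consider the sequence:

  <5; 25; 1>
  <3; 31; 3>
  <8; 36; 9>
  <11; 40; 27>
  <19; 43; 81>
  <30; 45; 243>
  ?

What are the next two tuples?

First entry: each term is the sum of the two before it, so 5, 3, 8, 11, 19, 30 → 49 → 79.
Second entry — differences are 6, 5, 4, … (decreasing by 1 each time): 25, 31, 36, 40, 43, 45 → 46 → 46.
Third entry: 1, 3, 9, 27, 81, 243 → 729 → 2187 (×3 each step).
So the next two tuples are <49; 46; 729> and <79; 46; 2187>.

<49; 46; 729>, <79; 46; 2187>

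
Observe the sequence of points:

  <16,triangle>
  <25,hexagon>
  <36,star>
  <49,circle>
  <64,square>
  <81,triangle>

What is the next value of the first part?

First part goes 16, 25, 36, 49, 64, 81 → 100 (perfect squares: 4², 5², 6², …).
Shape goes triangle, hexagon, star, circle, square, triangle → hexagon (repeats triangle → hexagon → star → circle → square).

100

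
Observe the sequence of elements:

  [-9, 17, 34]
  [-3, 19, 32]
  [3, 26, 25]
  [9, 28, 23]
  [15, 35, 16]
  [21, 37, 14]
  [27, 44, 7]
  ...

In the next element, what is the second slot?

For the second slot, alternating steps +2, +7, +2, +7, …: 17, 19, 26, 28, 35, 37, 44 → 46.

46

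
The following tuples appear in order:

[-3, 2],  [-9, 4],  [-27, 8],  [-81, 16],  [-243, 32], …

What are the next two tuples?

[-729, 64], [-2187, 128]

First component: ×3 each step, so -3, -9, -27, -81, -243 → -729 → -2187.
Second component goes 2, 4, 8, 16, 32 → 64 → 128 (×2 each step).
Putting the parts together: [-729, 64] and then [-2187, 128].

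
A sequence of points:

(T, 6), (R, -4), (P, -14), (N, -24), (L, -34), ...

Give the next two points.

Letter: letters move back 2 places in the alphabet; T, R, P, N, L → J → H.
Second value: −10 each step, so 6, -4, -14, -24, -34 → -44 → -54.
So the next two points are (J, -44) and (H, -54).

(J, -44), (H, -54)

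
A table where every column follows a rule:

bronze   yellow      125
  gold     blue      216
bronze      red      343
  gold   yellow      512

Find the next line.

bronze  blue  729

Rank goes bronze, gold, bronze, gold → bronze (alternates bronze ↔ gold).
Colour: repeats yellow → blue → red, so yellow, blue, red, yellow → blue.
Third component: perfect cubes: 5³, 6³, 7³, …, so 125, 216, 343, 512 → 729.
Combining the parts gives bronze  blue  729.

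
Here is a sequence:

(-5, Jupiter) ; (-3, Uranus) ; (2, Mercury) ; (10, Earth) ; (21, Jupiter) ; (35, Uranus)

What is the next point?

(52, Mercury)

First value: differences are 2, 5, 8, … (increasing by 3 each time); -5, -3, 2, 10, 21, 35 → 52.
Planet: repeats Jupiter → Uranus → Mercury → Earth; Jupiter, Uranus, Mercury, Earth, Jupiter, Uranus → Mercury.
Putting it together: (52, Mercury).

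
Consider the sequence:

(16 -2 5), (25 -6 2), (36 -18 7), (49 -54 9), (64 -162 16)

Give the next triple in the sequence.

For the first component, perfect squares: 4², 5², 6², …: 16, 25, 36, 49, 64 → 81.
Second component: ×3 each step; -2, -6, -18, -54, -162 → -486.
Third component: each term is the sum of the two before it, so 5, 2, 7, 9, 16 → 25.
Putting it together: (81 -486 25).

(81 -486 25)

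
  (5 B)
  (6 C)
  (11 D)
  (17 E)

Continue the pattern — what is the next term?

First coordinate: each term is the sum of the two before it; 5, 6, 11, 17 → 28.
Letter — letters move forward 1 place in the alphabet: B, C, D, E → F.
Combining the parts gives (28 F).

(28 F)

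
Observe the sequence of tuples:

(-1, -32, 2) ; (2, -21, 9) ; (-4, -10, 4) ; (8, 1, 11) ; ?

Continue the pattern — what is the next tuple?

For the first slot, ×(-2) each step: -1, 2, -4, 8 → -16.
Second slot: +11 each step; -32, -21, -10, 1 → 12.
Third slot: 2, 9, 4, 11 → 6 (alternating steps +7, −5, +7, −5, …).
So the next tuple is (-16, 12, 6).

(-16, 12, 6)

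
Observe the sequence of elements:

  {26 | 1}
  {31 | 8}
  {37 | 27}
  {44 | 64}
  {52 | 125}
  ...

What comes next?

First slot — differences are 5, 6, 7, … (increasing by 1 each time): 26, 31, 37, 44, 52 → 61.
Second slot: perfect cubes: 1³, 2³, 3³, …, so 1, 8, 27, 64, 125 → 216.
Putting it together: {61 | 216}.

{61 | 216}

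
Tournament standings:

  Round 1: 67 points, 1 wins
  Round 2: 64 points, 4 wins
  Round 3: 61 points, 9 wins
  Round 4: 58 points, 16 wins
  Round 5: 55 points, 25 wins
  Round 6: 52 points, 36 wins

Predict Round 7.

For the points, −3 each step: 67, 64, 61, 58, 55, 52 → 49.
Wins: perfect squares: 1², 2², 3², …, so 1, 4, 9, 16, 25, 36 → 49.
Combining the parts gives 49 points, 49 wins.

49 points, 49 wins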